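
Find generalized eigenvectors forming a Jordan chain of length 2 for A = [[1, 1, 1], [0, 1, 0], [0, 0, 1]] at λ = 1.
v_1 = [[-1, 1, 0]]^T, v_2 = [[1, 0, 0]]^T

We seek v_1 ∈ ker((A - I)^2) \ ker(A - I), then set v_{i+1} = (A - I) v_i.

One such chain is v_1 = [[-1, 1, 0]]^T, v_2 = [[1, 0, 0]]^T. Check: (A - I) v_2 = [[0, 0, 0]]^T = 0.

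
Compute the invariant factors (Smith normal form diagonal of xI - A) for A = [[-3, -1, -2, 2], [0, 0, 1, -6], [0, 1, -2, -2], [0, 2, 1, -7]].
The Jordan structure of A has elementary divisors (x + 3)^3, (x + 3). Arranging the block sizes at each eigenvalue in decreasing order and taking row products gives the invariant factors.

Invariant factors (smallest first, each dividing the next): x + 3, (x + 3)^3.

Check: the last factor (x + 3)^3 is the minimal polynomial, and the product (x + 3)^4 is the characteristic polynomial.

x + 3, (x + 3)^3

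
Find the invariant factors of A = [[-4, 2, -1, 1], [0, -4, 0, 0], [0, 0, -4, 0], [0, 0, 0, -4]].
x + 4, x + 4, (x + 4)^2

The Jordan structure of A has elementary divisors (x + 4)^2, (x + 4), (x + 4). Arranging the block sizes at each eigenvalue in decreasing order and taking row products gives the invariant factors.

Invariant factors (smallest first, each dividing the next): x + 4, x + 4, (x + 4)^2.

Check: the last factor (x + 4)^2 is the minimal polynomial, and the product (x + 4)^4 is the characteristic polynomial.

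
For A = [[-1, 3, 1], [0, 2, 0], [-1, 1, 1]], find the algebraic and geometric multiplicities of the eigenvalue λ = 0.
The characteristic polynomial is x^2(x - 2), so the factor x appears with exponent 2: the algebraic multiplicity is 2.

rank(A) = 2, so the eigenspace has dimension 3 - 2 = 1: the geometric multiplicity is 1.

Since 1 < 2, A is not diagonalizable.

algebraic multiplicity 2, geometric multiplicity 1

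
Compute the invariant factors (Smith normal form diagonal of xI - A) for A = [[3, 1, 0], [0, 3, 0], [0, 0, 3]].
The Jordan structure of A has elementary divisors (x - 3)^2, (x - 3). Arranging the block sizes at each eigenvalue in decreasing order and taking row products gives the invariant factors.

Invariant factors (smallest first, each dividing the next): x - 3, (x - 3)^2.

Check: the last factor (x - 3)^2 is the minimal polynomial, and the product (x - 3)^3 is the characteristic polynomial.

x - 3, (x - 3)^2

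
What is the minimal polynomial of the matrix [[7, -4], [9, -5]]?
m_A(x) = (x - 1)^2

The characteristic polynomial factors as (x - 1)^2. The minimal polynomial is ∏(x - λ)^{k_λ} where k_λ is the size of the largest Jordan block at λ.

For λ = 1: rank(A - I) = 1, and the largest Jordan block has size 2 (the smallest k with rank((A - I)^k) = rank((A - I)^(k+1))).

So m_A(x) = (x - 1)^2.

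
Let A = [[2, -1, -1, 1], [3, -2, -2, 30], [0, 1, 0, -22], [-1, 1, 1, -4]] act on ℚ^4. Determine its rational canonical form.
The invariant factors of A (the non-unit diagonal entries of the Smith normal form of xI - A over ℚ[x]) are (x^2 + 2x - 5)^2, each dividing the next. The characteristic polynomial is their product, (x^2 + 2x - 5)^2.

The rational canonical form is the block-diagonal matrix of companion matrices C(f_i):
R = [[0, 0, 0, -25], [1, 0, 0, 20], [0, 1, 0, 6], [0, 0, 1, -4]].

Note the characteristic polynomial does not split into linear factors over ℚ, so A has no Jordan form over ℚ; the rational canonical form exists over any field.

R = [[0, 0, 0, -25], [1, 0, 0, 20], [0, 1, 0, 6], [0, 0, 1, -4]]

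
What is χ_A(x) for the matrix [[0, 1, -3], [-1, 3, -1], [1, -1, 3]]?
χ_A(x) = (x - 2)^3

xI - A = [[x, -1, 3], [1, x - 3, 1], [-1, 1, x - 3]].

Expanding det(xI - A) along the first row:
det(xI - A) = + (x)·det([[x - 3, 1], [1, x - 3]]) - (-1)·det([[1, 1], [-1, x - 3]]) + (3)·det([[1, x - 3], [-1, 1]]).

Evaluating gives χ_A(x) = x^3 - 6x^2 + 12x - 8 = (x - 2)^3.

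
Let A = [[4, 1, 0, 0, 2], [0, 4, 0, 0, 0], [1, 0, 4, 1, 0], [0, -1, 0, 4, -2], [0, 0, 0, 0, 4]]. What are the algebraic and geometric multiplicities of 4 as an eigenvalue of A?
algebraic multiplicity 5, geometric multiplicity 3

The characteristic polynomial is (x - 4)^5, so the factor x - 4 appears with exponent 5: the algebraic multiplicity is 5.

rank(A - 4I) = 2, so the eigenspace has dimension 5 - 2 = 3: the geometric multiplicity is 3.

Since 3 < 5, A is not diagonalizable.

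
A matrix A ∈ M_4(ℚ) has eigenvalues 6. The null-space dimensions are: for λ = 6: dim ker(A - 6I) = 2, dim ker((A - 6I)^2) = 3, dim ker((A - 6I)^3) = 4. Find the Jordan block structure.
λ = 6: successive nullity increments [2, 1, 1] count blocks of size ≥ k; block sizes are [3, 1].

Jordan blocks: (6, 3), (6, 1)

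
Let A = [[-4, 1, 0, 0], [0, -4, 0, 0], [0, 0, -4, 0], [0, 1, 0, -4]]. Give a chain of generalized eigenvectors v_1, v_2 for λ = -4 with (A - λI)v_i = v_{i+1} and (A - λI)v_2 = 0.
We seek v_1 ∈ ker((A + 4I)^2) \ ker(A + 4I), then set v_{i+1} = (A + 4I) v_i.

One such chain is v_1 = [[0, 1, 0, 0]]^T, v_2 = [[1, 0, 0, 1]]^T. Check: (A + 4I) v_2 = [[0, 0, 0, 0]]^T = 0.

v_1 = [[0, 1, 0, 0]]^T, v_2 = [[1, 0, 0, 1]]^T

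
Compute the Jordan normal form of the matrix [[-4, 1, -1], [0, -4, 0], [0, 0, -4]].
The characteristic polynomial is det(xI - A) = (x + 4)^3, so the eigenvalues are -4 (algebraic multiplicity 3).

For λ = -4: rank(A + 4I) = 1, rank((A + 4I)^2) = 0. The eigenspace has dimension 3 - 1 = 2, so there are 2 Jordan blocks; the rank sequence gives block sizes [2, 1].

Assembling the blocks gives the Jordan form J above.

J = [[-4, 1, 0], [0, -4, 0], [0, 0, -4]]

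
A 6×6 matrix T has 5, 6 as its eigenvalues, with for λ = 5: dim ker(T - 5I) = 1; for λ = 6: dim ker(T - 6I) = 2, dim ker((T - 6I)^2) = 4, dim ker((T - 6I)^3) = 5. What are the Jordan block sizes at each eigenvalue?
Jordan blocks: (5, 1), (6, 3), (6, 2)

λ = 5: successive nullity increments [1] count blocks of size ≥ k; block sizes are [1].
λ = 6: successive nullity increments [2, 2, 1] count blocks of size ≥ k; block sizes are [3, 2].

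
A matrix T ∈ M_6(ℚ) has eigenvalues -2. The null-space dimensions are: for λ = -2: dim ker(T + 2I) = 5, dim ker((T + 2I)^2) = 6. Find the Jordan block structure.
Jordan blocks: (-2, 2), (-2, 1), (-2, 1), (-2, 1), (-2, 1)

λ = -2: successive nullity increments [5, 1] count blocks of size ≥ k; block sizes are [2, 1, 1, 1, 1].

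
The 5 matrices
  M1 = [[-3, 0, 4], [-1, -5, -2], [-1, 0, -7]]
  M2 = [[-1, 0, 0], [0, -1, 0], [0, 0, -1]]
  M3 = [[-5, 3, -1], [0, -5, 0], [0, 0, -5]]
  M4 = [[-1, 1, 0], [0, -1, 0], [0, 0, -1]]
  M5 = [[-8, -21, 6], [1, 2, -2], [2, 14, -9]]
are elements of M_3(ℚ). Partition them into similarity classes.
Characteristic polynomials: χ_{M1} = (x + 5)^3, χ_{M2} = (x + 1)^3, χ_{M3} = (x + 5)^3, χ_{M4} = (x + 1)^3, χ_{M5} = (x + 5)^3.

{M1, M3, M5}: invariant factors x + 5, (x + 5)^2.

{M2}: invariant factors x + 1, x + 1, x + 1.

{M4}: invariant factors x + 1, (x + 1)^2.

Matrices are similar if and only if their invariant-factor lists agree; the partition into similarity classes is {M1, M3, M5}, {M2}, {M4}.

3 classes: {M1, M3, M5}, {M2}, {M4}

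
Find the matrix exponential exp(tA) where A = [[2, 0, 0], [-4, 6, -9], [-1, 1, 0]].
e^{tA} = [[e^{2*t}, 0, 0], [(-3*t*e^{t} - e^{t} + 1)*e^{2*t}, (3*t + 1)*e^{3*t}, -9*t*e^{3*t}], [-t*e^{3*t}, t*e^{3*t}, (1 - 3*t)*e^{3*t}]]

A has Jordan form J = [[2, 0, 0], [0, 3, 1], [0, 0, 3]] with A = PJP^{-1}, so e^{tA} = P e^{tJ} P^{-1}.

For a Jordan block J_k(λ), e^{tJ_k(λ)} = e^{λt} · (I + tN + t^2 N^2/2! + ... + t^{k-1} N^{k-1}/(k-1)!) where N is the nilpotent superdiagonal part.

Assembling the blocks and conjugating back gives the entries of e^{tA} as shown above.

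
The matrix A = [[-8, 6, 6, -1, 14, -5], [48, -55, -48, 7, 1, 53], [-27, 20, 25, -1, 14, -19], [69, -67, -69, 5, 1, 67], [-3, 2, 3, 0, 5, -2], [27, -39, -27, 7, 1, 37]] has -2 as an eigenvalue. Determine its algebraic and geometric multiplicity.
The characteristic polynomial is (x - 5)^3(x + 2)^3, so the factor x + 2 appears with exponent 3: the algebraic multiplicity is 3.

rank(A + 2I) = 4, so the eigenspace has dimension 6 - 4 = 2: the geometric multiplicity is 2.

Since 2 < 3, A is not diagonalizable.

algebraic multiplicity 3, geometric multiplicity 2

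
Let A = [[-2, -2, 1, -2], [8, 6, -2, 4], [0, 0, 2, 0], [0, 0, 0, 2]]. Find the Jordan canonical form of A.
The characteristic polynomial is det(xI - A) = (x - 2)^4, so the eigenvalues are 2 (algebraic multiplicity 4).

For λ = 2: rank(A - 2I) = 1, rank((A - 2I)^2) = 0. The eigenspace has dimension 4 - 1 = 3, so there are 3 Jordan blocks; the rank sequence gives block sizes [2, 1, 1].

Assembling the blocks gives the Jordan form J above.

J = [[2, 1, 0, 0], [0, 2, 0, 0], [0, 0, 2, 0], [0, 0, 0, 2]]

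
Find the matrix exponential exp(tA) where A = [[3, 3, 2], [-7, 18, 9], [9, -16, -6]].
e^{tA} = [[(t^2 - 4*t + 2)*e^{5*t}/2, t*(t + 6)*e^{5*t}/2, t*(t + 4)*e^{5*t}/2], [t*(2*t - 7)*e^{5*t}, (2*t^2 + 13*t + 1)*e^{5*t}, t*(2*t + 9)*e^{5*t}], [t*(18 - 5*t)*e^{5*t}/2, t*(-5*t - 32)*e^{5*t}/2, (-5*t^2 - 22*t + 2)*e^{5*t}/2]]

A has Jordan form J = [[5, 1, 0], [0, 5, 1], [0, 0, 5]] with A = PJP^{-1}, so e^{tA} = P e^{tJ} P^{-1}.

For a Jordan block J_k(λ), e^{tJ_k(λ)} = e^{λt} · (I + tN + t^2 N^2/2! + ... + t^{k-1} N^{k-1}/(k-1)!) where N is the nilpotent superdiagonal part.

Assembling the blocks and conjugating back gives the entries of e^{tA} as shown above.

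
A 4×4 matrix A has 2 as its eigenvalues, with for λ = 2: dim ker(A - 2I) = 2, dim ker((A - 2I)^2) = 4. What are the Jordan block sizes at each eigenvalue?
Jordan blocks: (2, 2), (2, 2)

λ = 2: successive nullity increments [2, 2] count blocks of size ≥ k; block sizes are [2, 2].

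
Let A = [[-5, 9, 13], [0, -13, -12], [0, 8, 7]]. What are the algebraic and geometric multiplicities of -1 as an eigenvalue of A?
algebraic multiplicity 1, geometric multiplicity 1

The characteristic polynomial is (x + 1)(x + 5)^2, so the factor x + 1 appears with exponent 1: the algebraic multiplicity is 1.

rank(A + I) = 2, so the eigenspace has dimension 3 - 2 = 1: the geometric multiplicity is 1.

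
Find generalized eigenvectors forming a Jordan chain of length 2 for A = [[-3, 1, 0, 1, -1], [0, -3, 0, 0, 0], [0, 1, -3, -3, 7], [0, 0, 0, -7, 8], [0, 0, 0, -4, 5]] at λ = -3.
We seek v_1 ∈ ker((A + 3I)^2) \ ker(A + 3I), then set v_{i+1} = (A + 3I) v_i.

One such chain is v_1 = [[-2, 1, -2, 0, 0]]^T, v_2 = [[1, 0, 1, 0, 0]]^T. Check: (A + 3I) v_2 = [[0, 0, 0, 0, 0]]^T = 0.

v_1 = [[-2, 1, -2, 0, 0]]^T, v_2 = [[1, 0, 1, 0, 0]]^T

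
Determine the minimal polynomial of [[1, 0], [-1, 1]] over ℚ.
The characteristic polynomial factors as (x - 1)^2. The minimal polynomial is ∏(x - λ)^{k_λ} where k_λ is the size of the largest Jordan block at λ.

For λ = 1: rank(A - I) = 1, and the largest Jordan block has size 2 (the smallest k with rank((A - I)^k) = rank((A - I)^(k+1))).

So m_A(x) = (x - 1)^2.

m_A(x) = (x - 1)^2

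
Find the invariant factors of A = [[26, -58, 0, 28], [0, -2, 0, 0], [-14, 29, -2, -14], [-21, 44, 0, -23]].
x + 2, (x - 5)(x + 2)^2

The Jordan structure of A has elementary divisors (x + 2)^2, (x + 2), (x - 5). Arranging the block sizes at each eigenvalue in decreasing order and taking row products gives the invariant factors.

Invariant factors (smallest first, each dividing the next): x + 2, (x - 5)(x + 2)^2.

Check: the last factor (x - 5)(x + 2)^2 is the minimal polynomial, and the product (x - 5)(x + 2)^3 is the characteristic polynomial.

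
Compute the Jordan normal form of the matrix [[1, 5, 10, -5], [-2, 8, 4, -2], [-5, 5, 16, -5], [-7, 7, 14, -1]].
J = [[6, 1, 0, 0], [0, 6, 0, 0], [0, 0, 6, 0], [0, 0, 0, 6]]

The characteristic polynomial is det(xI - A) = (x - 6)^4, so the eigenvalues are 6 (algebraic multiplicity 4).

For λ = 6: rank(A - 6I) = 1, rank((A - 6I)^2) = 0. The eigenspace has dimension 4 - 1 = 3, so there are 3 Jordan blocks; the rank sequence gives block sizes [2, 1, 1].

Assembling the blocks gives the Jordan form J above.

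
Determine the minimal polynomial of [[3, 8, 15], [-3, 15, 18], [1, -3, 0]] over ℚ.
m_A(x) = (x - 6)^3

The characteristic polynomial factors as (x - 6)^3. The minimal polynomial is ∏(x - λ)^{k_λ} where k_λ is the size of the largest Jordan block at λ.

For λ = 6: rank(A - 6I) = 2, and the largest Jordan block has size 3 (the smallest k with rank((A - 6I)^k) = rank((A - 6I)^(k+1))).

So m_A(x) = (x - 6)^3.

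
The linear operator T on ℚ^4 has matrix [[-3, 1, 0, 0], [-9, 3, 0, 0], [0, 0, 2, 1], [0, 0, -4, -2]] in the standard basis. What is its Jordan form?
J = [[0, 1, 0, 0], [0, 0, 0, 0], [0, 0, 0, 1], [0, 0, 0, 0]]

The characteristic polynomial is det(xI - A) = x^4, so the eigenvalues are 0 (algebraic multiplicity 4).

For λ = 0: rank(A) = 2, rank(A^2) = 0. The eigenspace has dimension 4 - 2 = 2, so there are 2 Jordan blocks; the rank sequence gives block sizes [2, 2].

Assembling the blocks gives the Jordan form J above.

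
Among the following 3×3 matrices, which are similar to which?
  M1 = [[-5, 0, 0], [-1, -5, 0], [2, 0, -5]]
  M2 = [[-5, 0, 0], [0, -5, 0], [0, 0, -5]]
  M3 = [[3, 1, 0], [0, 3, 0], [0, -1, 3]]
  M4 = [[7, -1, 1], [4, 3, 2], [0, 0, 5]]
Characteristic polynomials: χ_{M1} = (x + 5)^3, χ_{M2} = (x + 5)^3, χ_{M3} = (x - 3)^3, χ_{M4} = (x - 5)^3.

{M1}: invariant factors x + 5, (x + 5)^2.

{M2}: invariant factors x + 5, x + 5, x + 5.

{M3}: invariant factors x - 3, (x - 3)^2.

{M4}: invariant factors x - 5, (x - 5)^2.

Matrices are similar if and only if their invariant-factor lists agree; the partition into similarity classes is {M1}, {M2}, {M3}, {M4}.

4 classes: {M1}, {M2}, {M3}, {M4}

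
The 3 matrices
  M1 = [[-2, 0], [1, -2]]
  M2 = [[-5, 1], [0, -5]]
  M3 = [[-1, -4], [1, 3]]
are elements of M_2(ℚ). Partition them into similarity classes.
Characteristic polynomials: χ_{M1} = (x + 2)^2, χ_{M2} = (x + 5)^2, χ_{M3} = (x - 1)^2.

{M1}: invariant factors (x + 2)^2.

{M2}: invariant factors (x + 5)^2.

{M3}: invariant factors (x - 1)^2.

Matrices are similar if and only if their invariant-factor lists agree; the partition into similarity classes is {M1}, {M2}, {M3}.

3 classes: {M1}, {M2}, {M3}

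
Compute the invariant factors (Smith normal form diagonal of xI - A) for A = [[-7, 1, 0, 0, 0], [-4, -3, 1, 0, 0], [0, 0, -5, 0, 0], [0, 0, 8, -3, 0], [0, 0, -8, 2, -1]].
(x + 1)(x + 3)(x + 5)^3

The Jordan structure of A has elementary divisors (x + 5)^3, (x + 3), (x + 1). Arranging the block sizes at each eigenvalue in decreasing order and taking row products gives the invariant factors.

Invariant factors (smallest first, each dividing the next): (x + 1)(x + 3)(x + 5)^3.

Check: the last factor (x + 1)(x + 3)(x + 5)^3 is the minimal polynomial, and the product (x + 1)(x + 3)(x + 5)^3 is the characteristic polynomial.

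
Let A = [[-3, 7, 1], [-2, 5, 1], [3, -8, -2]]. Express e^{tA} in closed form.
e^{tA} = [[-t^2 - 3*t + 1, t*(3*t + 7), t*(t + 1)], [t*(-t - 4)/2, 3*t^2/2 + 5*t + 1, t*(t/2 + 1)], [t*(t + 6)/2, t*(-3*t - 16)/2, -t^2/2 - 2*t + 1]]

A has Jordan form J = [[0, 1, 0], [0, 0, 1], [0, 0, 0]] with A = PJP^{-1}, so e^{tA} = P e^{tJ} P^{-1}.

For a Jordan block J_k(λ), e^{tJ_k(λ)} = e^{λt} · (I + tN + t^2 N^2/2! + ... + t^{k-1} N^{k-1}/(k-1)!) where N is the nilpotent superdiagonal part.

Assembling the blocks and conjugating back gives the entries of e^{tA} as shown above.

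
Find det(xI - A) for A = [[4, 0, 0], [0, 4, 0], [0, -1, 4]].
xI - A = [[x - 4, 0, 0], [0, x - 4, 0], [0, 1, x - 4]].

Expanding det(xI - A) along the first row:
det(xI - A) = + (x - 4)·det([[x - 4, 0], [1, x - 4]]) - (0)·det([[0, 0], [0, x - 4]]) + (0)·det([[0, x - 4], [0, 1]]).

Evaluating gives χ_A(x) = x^3 - 12x^2 + 48x - 64 = (x - 4)^3.

χ_A(x) = (x - 4)^3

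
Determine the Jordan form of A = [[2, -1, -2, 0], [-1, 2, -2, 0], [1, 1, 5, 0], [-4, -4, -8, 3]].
J = [[3, 1, 0, 0], [0, 3, 0, 0], [0, 0, 3, 0], [0, 0, 0, 3]]

The characteristic polynomial is det(xI - A) = (x - 3)^4, so the eigenvalues are 3 (algebraic multiplicity 4).

For λ = 3: rank(A - 3I) = 1, rank((A - 3I)^2) = 0. The eigenspace has dimension 4 - 1 = 3, so there are 3 Jordan blocks; the rank sequence gives block sizes [2, 1, 1].

Assembling the blocks gives the Jordan form J above.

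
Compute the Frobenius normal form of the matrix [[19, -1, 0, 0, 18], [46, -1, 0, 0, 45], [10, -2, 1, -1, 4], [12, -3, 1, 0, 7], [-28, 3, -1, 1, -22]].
R = [[0, 0, 0, 0, -27], [1, 0, 0, 0, -9], [0, 1, 0, 0, 18], [0, 0, 1, 0, 6], [0, 0, 0, 1, -3]]

The invariant factors of A (the non-unit diagonal entries of the Smith normal form of xI - A over ℚ[x]) are (x + 3)(x^2 - 3)^2, each dividing the next. The characteristic polynomial is their product, (x + 3)(x^2 - 3)^2.

The rational canonical form is the block-diagonal matrix of companion matrices C(f_i):
R = [[0, 0, 0, 0, -27], [1, 0, 0, 0, -9], [0, 1, 0, 0, 18], [0, 0, 1, 0, 6], [0, 0, 0, 1, -3]].

Note the characteristic polynomial does not split into linear factors over ℚ, so A has no Jordan form over ℚ; the rational canonical form exists over any field.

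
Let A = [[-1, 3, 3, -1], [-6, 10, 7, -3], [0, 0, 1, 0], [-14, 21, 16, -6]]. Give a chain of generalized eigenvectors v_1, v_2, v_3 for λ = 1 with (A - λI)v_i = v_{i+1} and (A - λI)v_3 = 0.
We seek v_1 ∈ ker((A - I)^3) \ ker((A - I)^2), then set v_{i+1} = (A - I) v_i.

One such chain is v_1 = [[2, 2, 1, 4]]^T, v_2 = [[1, 1, 0, 2]]^T, v_3 = [[-1, -3, 0, -7]]^T. Check: (A - I) v_3 = [[0, 0, 0, 0]]^T = 0.

v_1 = [[2, 2, 1, 4]]^T, v_2 = [[1, 1, 0, 2]]^T, v_3 = [[-1, -3, 0, -7]]^T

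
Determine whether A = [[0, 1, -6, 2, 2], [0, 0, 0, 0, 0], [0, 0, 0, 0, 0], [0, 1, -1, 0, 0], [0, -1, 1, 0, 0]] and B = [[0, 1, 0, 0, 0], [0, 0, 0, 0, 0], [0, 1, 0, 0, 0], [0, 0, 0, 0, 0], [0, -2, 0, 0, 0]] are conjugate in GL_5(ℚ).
No.

Both have characteristic polynomial x^5 and minimal polynomial x^2. But rank(A) = 2 for A while rank(B) = 1 for B, so the number of Jordan blocks at λ = 0 differs. A and B are not similar.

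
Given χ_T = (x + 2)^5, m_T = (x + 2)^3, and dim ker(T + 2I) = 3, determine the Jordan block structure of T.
Jordan blocks: (-2, 3), (-2, 1), (-2, 1)

λ = -2: algebraic multiplicity 5 (exponent in χ_T), largest block size 3 (exponent in m_T), 3 blocks (geometric multiplicity). These force block sizes [3, 1, 1].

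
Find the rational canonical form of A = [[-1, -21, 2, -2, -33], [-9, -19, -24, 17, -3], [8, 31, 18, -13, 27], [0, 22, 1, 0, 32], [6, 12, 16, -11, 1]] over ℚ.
R = [[0, 0, 0, 0, -27], [1, 0, 0, 0, -27], [0, 1, 0, 0, 9], [0, 0, 1, 0, 11], [0, 0, 0, 1, -1]]

The invariant factors of A (the non-unit diagonal entries of the Smith normal form of xI - A over ℚ[x]) are (x + 3)(x^2 - x - 3)^2, each dividing the next. The characteristic polynomial is their product, (x + 3)(x^2 - x - 3)^2.

The rational canonical form is the block-diagonal matrix of companion matrices C(f_i):
R = [[0, 0, 0, 0, -27], [1, 0, 0, 0, -27], [0, 1, 0, 0, 9], [0, 0, 1, 0, 11], [0, 0, 0, 1, -1]].

Note the characteristic polynomial does not split into linear factors over ℚ, so A has no Jordan form over ℚ; the rational canonical form exists over any field.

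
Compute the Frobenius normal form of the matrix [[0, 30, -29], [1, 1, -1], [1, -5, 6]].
R = [[0, 0, -36], [1, 0, 0], [0, 1, 7]]

The invariant factors of A (the non-unit diagonal entries of the Smith normal form of xI - A over ℚ[x]) are (x - 6)(x - 3)(x + 2), each dividing the next. The characteristic polynomial is their product, (x - 6)(x - 3)(x + 2).

The rational canonical form is the block-diagonal matrix of companion matrices C(f_i):
R = [[0, 0, -36], [1, 0, 0], [0, 1, 7]].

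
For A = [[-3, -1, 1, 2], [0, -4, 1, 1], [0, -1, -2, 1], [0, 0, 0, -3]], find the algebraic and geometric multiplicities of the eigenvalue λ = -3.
The characteristic polynomial is (x + 3)^4, so the factor x + 3 appears with exponent 4: the algebraic multiplicity is 4.

rank(A + 3I) = 2, so the eigenspace has dimension 4 - 2 = 2: the geometric multiplicity is 2.

Since 2 < 4, A is not diagonalizable.

algebraic multiplicity 4, geometric multiplicity 2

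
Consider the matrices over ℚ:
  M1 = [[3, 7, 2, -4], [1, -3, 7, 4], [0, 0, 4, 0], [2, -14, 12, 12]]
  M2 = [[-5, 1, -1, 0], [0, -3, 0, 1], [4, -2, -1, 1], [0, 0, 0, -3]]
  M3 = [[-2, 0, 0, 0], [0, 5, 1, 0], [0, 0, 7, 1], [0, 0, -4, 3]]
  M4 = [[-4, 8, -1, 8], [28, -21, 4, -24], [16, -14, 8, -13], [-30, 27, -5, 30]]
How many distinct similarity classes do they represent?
Characteristic polynomials: χ_{M1} = (x - 4)^4, χ_{M2} = (x + 3)^4, χ_{M3} = (x - 5)^3(x + 2), χ_{M4} = (x - 5)^3(x + 2).

{M1}: invariant factors x - 4, (x - 4)^3.

{M2}: invariant factors (x + 3)^2, (x + 3)^2.

{M3, M4}: invariant factors (x - 5)^3(x + 2).

Matrices are similar if and only if their invariant-factor lists agree; the partition into similarity classes is {M1}, {M2}, {M3, M4}.

3 classes: {M1}, {M2}, {M3, M4}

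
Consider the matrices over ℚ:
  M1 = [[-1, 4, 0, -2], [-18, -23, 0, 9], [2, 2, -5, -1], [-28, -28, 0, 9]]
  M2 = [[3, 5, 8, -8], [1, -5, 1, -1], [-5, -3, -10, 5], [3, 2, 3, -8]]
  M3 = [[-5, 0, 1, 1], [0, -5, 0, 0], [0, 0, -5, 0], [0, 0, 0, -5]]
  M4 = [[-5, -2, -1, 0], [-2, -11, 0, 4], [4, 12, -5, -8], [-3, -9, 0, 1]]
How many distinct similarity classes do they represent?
Characteristic polynomials: χ_{M1} = (x + 5)^4, χ_{M2} = (x + 5)^4, χ_{M3} = (x + 5)^4, χ_{M4} = (x + 5)^4.

{M1, M3}: invariant factors x + 5, x + 5, (x + 5)^2.

{M2, M4}: invariant factors x + 5, (x + 5)^3.

Matrices are similar if and only if their invariant-factor lists agree; the partition into similarity classes is {M1, M3}, {M2, M4}.

2 classes: {M1, M3}, {M2, M4}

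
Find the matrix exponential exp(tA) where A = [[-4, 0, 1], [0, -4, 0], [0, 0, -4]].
A has Jordan form J = [[-4, 1, 0], [0, -4, 0], [0, 0, -4]] with A = PJP^{-1}, so e^{tA} = P e^{tJ} P^{-1}.

For a Jordan block J_k(λ), e^{tJ_k(λ)} = e^{λt} · (I + tN + t^2 N^2/2! + ... + t^{k-1} N^{k-1}/(k-1)!) where N is the nilpotent superdiagonal part.

Assembling the blocks and conjugating back gives the entries of e^{tA} as shown above.

e^{tA} = [[e^{-4*t}, 0, t*e^{-4*t}], [0, e^{-4*t}, 0], [0, 0, e^{-4*t}]]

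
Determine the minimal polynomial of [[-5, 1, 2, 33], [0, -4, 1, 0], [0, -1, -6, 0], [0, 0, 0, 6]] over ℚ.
m_A(x) = (x - 6)(x + 5)^3

The characteristic polynomial factors as (x - 6)(x + 5)^3. The minimal polynomial is ∏(x - λ)^{k_λ} where k_λ is the size of the largest Jordan block at λ.

For λ = -5: rank(A + 5I) = 3, and the largest Jordan block has size 3 (the smallest k with rank((A + 5I)^k) = rank((A + 5I)^(k+1))).
For λ = 6: rank(A - 6I) = 3, and the largest Jordan block has size 1 (the smallest k with rank((A - 6I)^k) = rank((A - 6I)^(k+1))).

So m_A(x) = (x - 6)(x + 5)^3.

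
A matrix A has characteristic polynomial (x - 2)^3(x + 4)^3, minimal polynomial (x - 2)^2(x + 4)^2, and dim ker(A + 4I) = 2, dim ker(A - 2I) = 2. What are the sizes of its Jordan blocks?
λ = -4: algebraic multiplicity 3 (exponent in χ_A), largest block size 2 (exponent in m_A), 2 blocks (geometric multiplicity). These force block sizes [2, 1].
λ = 2: algebraic multiplicity 3 (exponent in χ_A), largest block size 2 (exponent in m_A), 2 blocks (geometric multiplicity). These force block sizes [2, 1].

Jordan blocks: (-4, 2), (-4, 1), (2, 2), (2, 1)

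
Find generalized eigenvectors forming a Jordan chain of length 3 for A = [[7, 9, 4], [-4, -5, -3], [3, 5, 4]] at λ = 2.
v_1 = [[0, 0, 1]]^T, v_2 = [[4, -3, 2]]^T, v_3 = [[1, -1, 1]]^T

We seek v_1 ∈ ker((A - 2I)^3) \ ker((A - 2I)^2), then set v_{i+1} = (A - 2I) v_i.

One such chain is v_1 = [[0, 0, 1]]^T, v_2 = [[4, -3, 2]]^T, v_3 = [[1, -1, 1]]^T. Check: (A - 2I) v_3 = [[0, 0, 0]]^T = 0.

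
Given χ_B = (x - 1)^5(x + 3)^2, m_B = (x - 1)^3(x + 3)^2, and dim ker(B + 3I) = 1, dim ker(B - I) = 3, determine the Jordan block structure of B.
Jordan blocks: (-3, 2), (1, 3), (1, 1), (1, 1)

λ = -3: algebraic multiplicity 2 (exponent in χ_B), largest block size 2 (exponent in m_B), 1 block (geometric multiplicity). This forces block sizes [2].
λ = 1: algebraic multiplicity 5 (exponent in χ_B), largest block size 3 (exponent in m_B), 3 blocks (geometric multiplicity). These force block sizes [3, 1, 1].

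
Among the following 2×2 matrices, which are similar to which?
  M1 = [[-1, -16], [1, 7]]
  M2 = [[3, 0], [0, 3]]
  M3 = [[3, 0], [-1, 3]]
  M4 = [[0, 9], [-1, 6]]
2 classes: {M1, M3, M4}, {M2}

Characteristic polynomials: χ_{M1} = (x - 3)^2, χ_{M2} = (x - 3)^2, χ_{M3} = (x - 3)^2, χ_{M4} = (x - 3)^2.

{M1, M3, M4}: invariant factors (x - 3)^2.

{M2}: invariant factors x - 3, x - 3.

Matrices are similar if and only if their invariant-factor lists agree; the partition into similarity classes is {M1, M3, M4}, {M2}.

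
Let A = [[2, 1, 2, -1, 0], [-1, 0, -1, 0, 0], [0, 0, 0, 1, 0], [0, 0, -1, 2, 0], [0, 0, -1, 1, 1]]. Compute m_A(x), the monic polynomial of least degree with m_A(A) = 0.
The characteristic polynomial factors as (x - 1)^5. The minimal polynomial is ∏(x - λ)^{k_λ} where k_λ is the size of the largest Jordan block at λ.

For λ = 1: rank(A - I) = 2, and the largest Jordan block has size 2 (the smallest k with rank((A - I)^k) = rank((A - I)^(k+1))).

So m_A(x) = (x - 1)^2.

m_A(x) = (x - 1)^2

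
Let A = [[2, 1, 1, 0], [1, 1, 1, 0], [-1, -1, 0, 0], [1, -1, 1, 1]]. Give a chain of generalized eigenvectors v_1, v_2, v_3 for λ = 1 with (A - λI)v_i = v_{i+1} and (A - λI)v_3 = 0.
We seek v_1 ∈ ker((A - I)^3) \ ker((A - I)^2), then set v_{i+1} = (A - I) v_i.

One such chain is v_1 = [[0, -1, 1, -2]]^T, v_2 = [[0, 1, 0, 2]]^T, v_3 = [[1, 0, -1, -1]]^T. Check: (A - I) v_3 = [[0, 0, 0, 0]]^T = 0.

v_1 = [[0, -1, 1, -2]]^T, v_2 = [[0, 1, 0, 2]]^T, v_3 = [[1, 0, -1, -1]]^T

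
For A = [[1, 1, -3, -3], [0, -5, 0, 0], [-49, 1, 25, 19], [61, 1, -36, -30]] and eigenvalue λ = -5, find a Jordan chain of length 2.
We seek v_1 ∈ ker((A + 5I)^2) \ ker(A + 5I), then set v_{i+1} = (A + 5I) v_i.

One such chain is v_1 = [[-1, 1, -1, -1]]^T, v_2 = [[1, 0, 1, 1]]^T. Check: (A + 5I) v_2 = [[0, 0, 0, 0]]^T = 0.

v_1 = [[-1, 1, -1, -1]]^T, v_2 = [[1, 0, 1, 1]]^T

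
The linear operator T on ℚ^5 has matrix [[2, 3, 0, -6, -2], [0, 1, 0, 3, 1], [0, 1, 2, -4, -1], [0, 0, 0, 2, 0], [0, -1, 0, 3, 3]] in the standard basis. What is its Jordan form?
The characteristic polynomial is det(xI - A) = (x - 2)^5, so the eigenvalues are 2 (algebraic multiplicity 5).

For λ = 2: rank(A - 2I) = 3, rank((A - 2I)^2) = 1, rank((A - 2I)^3) = 0. The eigenspace has dimension 5 - 3 = 2, so there are 2 Jordan blocks; the rank sequence gives block sizes [3, 2].

Assembling the blocks gives the Jordan form J above.

J = [[2, 1, 0, 0, 0], [0, 2, 1, 0, 0], [0, 0, 2, 0, 0], [0, 0, 0, 2, 1], [0, 0, 0, 0, 2]]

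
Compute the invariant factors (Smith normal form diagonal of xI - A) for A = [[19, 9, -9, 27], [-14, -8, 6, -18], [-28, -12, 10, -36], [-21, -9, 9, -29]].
The Jordan structure of A has elementary divisors (x + 2)^2, (x + 2), (x + 2). Arranging the block sizes at each eigenvalue in decreasing order and taking row products gives the invariant factors.

Invariant factors (smallest first, each dividing the next): x + 2, x + 2, (x + 2)^2.

Check: the last factor (x + 2)^2 is the minimal polynomial, and the product (x + 2)^4 is the characteristic polynomial.

x + 2, x + 2, (x + 2)^2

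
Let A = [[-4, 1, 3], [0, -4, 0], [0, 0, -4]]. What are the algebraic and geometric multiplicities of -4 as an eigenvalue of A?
algebraic multiplicity 3, geometric multiplicity 2

The characteristic polynomial is (x + 4)^3, so the factor x + 4 appears with exponent 3: the algebraic multiplicity is 3.

rank(A + 4I) = 1, so the eigenspace has dimension 3 - 1 = 2: the geometric multiplicity is 2.

Since 2 < 3, A is not diagonalizable.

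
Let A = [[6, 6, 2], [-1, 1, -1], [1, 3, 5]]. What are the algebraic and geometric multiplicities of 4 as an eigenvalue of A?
The characteristic polynomial is (x - 4)^3, so the factor x - 4 appears with exponent 3: the algebraic multiplicity is 3.

rank(A - 4I) = 1, so the eigenspace has dimension 3 - 1 = 2: the geometric multiplicity is 2.

Since 2 < 3, A is not diagonalizable.

algebraic multiplicity 3, geometric multiplicity 2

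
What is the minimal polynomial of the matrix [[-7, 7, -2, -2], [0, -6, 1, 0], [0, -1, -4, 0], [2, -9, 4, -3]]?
m_A(x) = (x + 5)^3

The characteristic polynomial factors as (x + 5)^4. The minimal polynomial is ∏(x - λ)^{k_λ} where k_λ is the size of the largest Jordan block at λ.

For λ = -5: rank(A + 5I) = 2, and the largest Jordan block has size 3 (the smallest k with rank((A + 5I)^k) = rank((A + 5I)^(k+1))).

So m_A(x) = (x + 5)^3.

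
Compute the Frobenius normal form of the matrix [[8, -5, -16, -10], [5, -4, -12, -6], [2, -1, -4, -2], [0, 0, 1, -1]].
R = [[0, 0, 0, 0], [1, 0, 0, 1], [0, 1, 0, 1], [0, 0, 1, -1]]

The invariant factors of A (the non-unit diagonal entries of the Smith normal form of xI - A over ℚ[x]) are x(x - 1)(x + 1)^2, each dividing the next. The characteristic polynomial is their product, x(x - 1)(x + 1)^2.

The rational canonical form is the block-diagonal matrix of companion matrices C(f_i):
R = [[0, 0, 0, 0], [1, 0, 0, 1], [0, 1, 0, 1], [0, 0, 1, -1]].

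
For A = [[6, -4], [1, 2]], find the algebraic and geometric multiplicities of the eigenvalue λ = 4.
The characteristic polynomial is (x - 4)^2, so the factor x - 4 appears with exponent 2: the algebraic multiplicity is 2.

rank(A - 4I) = 1, so the eigenspace has dimension 2 - 1 = 1: the geometric multiplicity is 1.

Since 1 < 2, A is not diagonalizable.

algebraic multiplicity 2, geometric multiplicity 1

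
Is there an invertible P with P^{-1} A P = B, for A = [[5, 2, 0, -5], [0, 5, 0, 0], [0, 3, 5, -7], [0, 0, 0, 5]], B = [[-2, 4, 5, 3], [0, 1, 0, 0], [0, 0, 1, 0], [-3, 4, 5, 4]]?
No.

trace(A) = 20 but trace(B) = 4. The trace is a similarity invariant, so A and B are not similar.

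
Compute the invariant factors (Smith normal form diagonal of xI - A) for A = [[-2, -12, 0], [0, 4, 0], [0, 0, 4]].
The Jordan structure of A has elementary divisors (x + 2), (x - 4), (x - 4). Arranging the block sizes at each eigenvalue in decreasing order and taking row products gives the invariant factors.

Invariant factors (smallest first, each dividing the next): x - 4, (x - 4)(x + 2).

Check: the last factor (x - 4)(x + 2) is the minimal polynomial, and the product (x - 4)^2(x + 2) is the characteristic polynomial.

x - 4, (x - 4)(x + 2)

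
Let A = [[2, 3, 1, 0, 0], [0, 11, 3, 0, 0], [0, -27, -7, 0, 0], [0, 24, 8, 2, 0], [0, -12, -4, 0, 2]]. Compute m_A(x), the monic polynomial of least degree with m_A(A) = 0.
The characteristic polynomial factors as (x - 2)^5. The minimal polynomial is ∏(x - λ)^{k_λ} where k_λ is the size of the largest Jordan block at λ.

For λ = 2: rank(A - 2I) = 1, and the largest Jordan block has size 2 (the smallest k with rank((A - 2I)^k) = rank((A - 2I)^(k+1))).

So m_A(x) = (x - 2)^2.

m_A(x) = (x - 2)^2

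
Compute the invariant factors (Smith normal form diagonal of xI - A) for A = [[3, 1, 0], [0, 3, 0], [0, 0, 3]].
The Jordan structure of A has elementary divisors (x - 3)^2, (x - 3). Arranging the block sizes at each eigenvalue in decreasing order and taking row products gives the invariant factors.

Invariant factors (smallest first, each dividing the next): x - 3, (x - 3)^2.

Check: the last factor (x - 3)^2 is the minimal polynomial, and the product (x - 3)^3 is the characteristic polynomial.

x - 3, (x - 3)^2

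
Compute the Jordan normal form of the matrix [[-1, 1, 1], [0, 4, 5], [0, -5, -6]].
The characteristic polynomial is det(xI - A) = (x + 1)^3, so the eigenvalues are -1 (algebraic multiplicity 3).

For λ = -1: rank(A + I) = 1, rank((A + I)^2) = 0. The eigenspace has dimension 3 - 1 = 2, so there are 2 Jordan blocks; the rank sequence gives block sizes [2, 1].

Assembling the blocks gives the Jordan form J above.

J = [[-1, 1, 0], [0, -1, 0], [0, 0, -1]]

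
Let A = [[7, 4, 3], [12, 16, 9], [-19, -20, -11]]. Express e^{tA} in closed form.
e^{tA} = [[(3*t + 1)*e^{4*t}, 4*t*e^{4*t}, 3*t*e^{4*t}], [3*t*(3*t + 8)*e^{4*t}/2, (6*t^2 + 12*t + 1)*e^{4*t}, 9*t*(t + 2)*e^{4*t}/2], [t*(-6*t - 19)*e^{4*t}, 4*t*(-2*t - 5)*e^{4*t}, (-6*t^2 - 15*t + 1)*e^{4*t}]]

A has Jordan form J = [[4, 1, 0], [0, 4, 1], [0, 0, 4]] with A = PJP^{-1}, so e^{tA} = P e^{tJ} P^{-1}.

For a Jordan block J_k(λ), e^{tJ_k(λ)} = e^{λt} · (I + tN + t^2 N^2/2! + ... + t^{k-1} N^{k-1}/(k-1)!) where N is the nilpotent superdiagonal part.

Assembling the blocks and conjugating back gives the entries of e^{tA} as shown above.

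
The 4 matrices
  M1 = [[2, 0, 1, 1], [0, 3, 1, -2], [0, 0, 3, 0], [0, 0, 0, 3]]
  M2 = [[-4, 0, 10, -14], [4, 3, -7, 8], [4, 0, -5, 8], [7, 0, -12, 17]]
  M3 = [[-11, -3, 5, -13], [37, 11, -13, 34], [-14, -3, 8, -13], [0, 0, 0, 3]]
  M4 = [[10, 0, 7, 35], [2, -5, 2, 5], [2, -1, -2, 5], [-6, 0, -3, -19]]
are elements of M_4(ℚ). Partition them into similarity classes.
Characteristic polynomials: χ_{M1} = (x - 3)^3(x - 2), χ_{M2} = (x - 3)^3(x - 2), χ_{M3} = (x - 3)^3(x - 2), χ_{M4} = (x + 4)^4.

{M1, M2, M3}: invariant factors x - 3, (x - 3)^2(x - 2).

{M4}: invariant factors x + 4, (x + 4)^3.

Matrices are similar if and only if their invariant-factor lists agree; the partition into similarity classes is {M1, M2, M3}, {M4}.

2 classes: {M1, M2, M3}, {M4}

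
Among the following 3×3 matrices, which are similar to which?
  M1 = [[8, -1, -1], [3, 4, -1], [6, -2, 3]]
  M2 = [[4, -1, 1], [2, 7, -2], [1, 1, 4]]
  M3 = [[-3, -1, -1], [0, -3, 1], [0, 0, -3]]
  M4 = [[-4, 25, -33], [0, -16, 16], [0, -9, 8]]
Characteristic polynomials: χ_{M1} = (x - 5)^3, χ_{M2} = (x - 5)^3, χ_{M3} = (x + 3)^3, χ_{M4} = (x + 4)^3.

{M1, M2}: invariant factors x - 5, (x - 5)^2.

{M3}: invariant factors (x + 3)^3.

{M4}: invariant factors (x + 4)^3.

Matrices are similar if and only if their invariant-factor lists agree; the partition into similarity classes is {M1, M2}, {M3}, {M4}.

3 classes: {M1, M2}, {M3}, {M4}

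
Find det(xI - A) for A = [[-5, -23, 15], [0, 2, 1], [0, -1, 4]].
xI - A = [[x + 5, 23, -15], [0, x - 2, -1], [0, 1, x - 4]].

Expanding det(xI - A) along the first row:
det(xI - A) = + (x + 5)·det([[x - 2, -1], [1, x - 4]]) - (23)·det([[0, -1], [0, x - 4]]) + (-15)·det([[0, x - 2], [0, 1]]).

Evaluating gives χ_A(x) = x^3 - x^2 - 21x + 45 = (x - 3)^2(x + 5).

χ_A(x) = (x - 3)^2(x + 5)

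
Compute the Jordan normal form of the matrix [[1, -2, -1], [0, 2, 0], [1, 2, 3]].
The characteristic polynomial is det(xI - A) = (x - 2)^3, so the eigenvalues are 2 (algebraic multiplicity 3).

For λ = 2: rank(A - 2I) = 1, rank((A - 2I)^2) = 0. The eigenspace has dimension 3 - 1 = 2, so there are 2 Jordan blocks; the rank sequence gives block sizes [2, 1].

Assembling the blocks gives the Jordan form J above.

J = [[2, 1, 0], [0, 2, 0], [0, 0, 2]]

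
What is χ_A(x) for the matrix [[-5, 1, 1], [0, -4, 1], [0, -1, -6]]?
xI - A = [[x + 5, -1, -1], [0, x + 4, -1], [0, 1, x + 6]].

Expanding det(xI - A) along the first row:
det(xI - A) = + (x + 5)·det([[x + 4, -1], [1, x + 6]]) - (-1)·det([[0, -1], [0, x + 6]]) + (-1)·det([[0, x + 4], [0, 1]]).

Evaluating gives χ_A(x) = x^3 + 15x^2 + 75x + 125 = (x + 5)^3.

χ_A(x) = (x + 5)^3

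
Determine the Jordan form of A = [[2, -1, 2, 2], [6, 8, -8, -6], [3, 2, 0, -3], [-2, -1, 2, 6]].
J = [[4, 1, 0, 0], [0, 4, 0, 0], [0, 0, 4, 1], [0, 0, 0, 4]]

The characteristic polynomial is det(xI - A) = (x - 4)^4, so the eigenvalues are 4 (algebraic multiplicity 4).

For λ = 4: rank(A - 4I) = 2, rank((A - 4I)^2) = 0. The eigenspace has dimension 4 - 2 = 2, so there are 2 Jordan blocks; the rank sequence gives block sizes [2, 2].

Assembling the blocks gives the Jordan form J above.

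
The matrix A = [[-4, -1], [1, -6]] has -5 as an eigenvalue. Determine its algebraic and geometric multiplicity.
algebraic multiplicity 2, geometric multiplicity 1

The characteristic polynomial is (x + 5)^2, so the factor x + 5 appears with exponent 2: the algebraic multiplicity is 2.

rank(A + 5I) = 1, so the eigenspace has dimension 2 - 1 = 1: the geometric multiplicity is 1.

Since 1 < 2, A is not diagonalizable.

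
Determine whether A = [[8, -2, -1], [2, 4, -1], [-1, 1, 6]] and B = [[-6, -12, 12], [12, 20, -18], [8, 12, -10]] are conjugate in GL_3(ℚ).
trace(A) = 18 but trace(B) = 4. The trace is a similarity invariant, so A and B are not similar.

No.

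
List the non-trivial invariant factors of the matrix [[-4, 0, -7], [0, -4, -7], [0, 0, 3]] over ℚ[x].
The Jordan structure of A has elementary divisors (x + 4), (x + 4), (x - 3). Arranging the block sizes at each eigenvalue in decreasing order and taking row products gives the invariant factors.

Invariant factors (smallest first, each dividing the next): x + 4, (x - 3)(x + 4).

Check: the last factor (x - 3)(x + 4) is the minimal polynomial, and the product (x - 3)(x + 4)^2 is the characteristic polynomial.

x + 4, (x - 3)(x + 4)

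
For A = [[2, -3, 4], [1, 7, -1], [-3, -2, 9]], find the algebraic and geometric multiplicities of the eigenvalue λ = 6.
The characteristic polynomial is (x - 6)^3, so the factor x - 6 appears with exponent 3: the algebraic multiplicity is 3.

rank(A - 6I) = 2, so the eigenspace has dimension 3 - 2 = 1: the geometric multiplicity is 1.

Since 1 < 3, A is not diagonalizable.

algebraic multiplicity 3, geometric multiplicity 1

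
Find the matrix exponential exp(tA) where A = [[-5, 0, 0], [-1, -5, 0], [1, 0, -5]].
A has Jordan form J = [[-5, 1, 0], [0, -5, 0], [0, 0, -5]] with A = PJP^{-1}, so e^{tA} = P e^{tJ} P^{-1}.

For a Jordan block J_k(λ), e^{tJ_k(λ)} = e^{λt} · (I + tN + t^2 N^2/2! + ... + t^{k-1} N^{k-1}/(k-1)!) where N is the nilpotent superdiagonal part.

Assembling the blocks and conjugating back gives the entries of e^{tA} as shown above.

e^{tA} = [[e^{-5*t}, 0, 0], [-t*e^{-5*t}, e^{-5*t}, 0], [t*e^{-5*t}, 0, e^{-5*t}]]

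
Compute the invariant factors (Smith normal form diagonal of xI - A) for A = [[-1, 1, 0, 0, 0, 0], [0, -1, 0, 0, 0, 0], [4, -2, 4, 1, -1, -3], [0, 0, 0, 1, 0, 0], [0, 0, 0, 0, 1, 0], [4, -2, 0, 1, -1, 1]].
x - 1, (x - 4)(x - 1)^2(x + 1)^2

The Jordan structure of A has elementary divisors (x + 1)^2, (x - 1)^2, (x - 1), (x - 4). Arranging the block sizes at each eigenvalue in decreasing order and taking row products gives the invariant factors.

Invariant factors (smallest first, each dividing the next): x - 1, (x - 4)(x - 1)^2(x + 1)^2.

Check: the last factor (x - 4)(x - 1)^2(x + 1)^2 is the minimal polynomial, and the product (x - 4)(x - 1)^3(x + 1)^2 is the characteristic polynomial.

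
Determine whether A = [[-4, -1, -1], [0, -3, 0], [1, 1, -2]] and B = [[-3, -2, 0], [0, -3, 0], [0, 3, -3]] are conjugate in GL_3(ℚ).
Yes.

Two matrices over a field are similar if and only if they have the same invariant factors.

Both A and B have characteristic polynomial (x + 3)^3 and minimal polynomial (x + 3)^2. Computing further, both have invariant factors x + 3, (x + 3)^2. Hence A and B are similar.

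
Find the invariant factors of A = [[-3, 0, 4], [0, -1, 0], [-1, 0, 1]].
x + 1, (x + 1)^2

The Jordan structure of A has elementary divisors (x + 1)^2, (x + 1). Arranging the block sizes at each eigenvalue in decreasing order and taking row products gives the invariant factors.

Invariant factors (smallest first, each dividing the next): x + 1, (x + 1)^2.

Check: the last factor (x + 1)^2 is the minimal polynomial, and the product (x + 1)^3 is the characteristic polynomial.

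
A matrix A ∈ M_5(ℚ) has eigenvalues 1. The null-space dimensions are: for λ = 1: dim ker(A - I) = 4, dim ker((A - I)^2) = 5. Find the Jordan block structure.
λ = 1: successive nullity increments [4, 1] count blocks of size ≥ k; block sizes are [2, 1, 1, 1].

Jordan blocks: (1, 2), (1, 1), (1, 1), (1, 1)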